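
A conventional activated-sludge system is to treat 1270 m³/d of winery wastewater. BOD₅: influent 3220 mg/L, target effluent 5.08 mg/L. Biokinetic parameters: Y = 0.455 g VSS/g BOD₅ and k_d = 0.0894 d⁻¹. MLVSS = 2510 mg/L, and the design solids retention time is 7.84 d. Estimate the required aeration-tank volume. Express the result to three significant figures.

V ≈ 3410 m³

From the SRT design equation V = Y Q (S₀−S) θ_c / [X (1 + k_d θ_c)] = 0.455 × 1270 × (3220 − 5.08) × 7.84 / [2510 × (1 + 0.0894 × 7.84)] = 1.46×10^7 / 4269 = 3412 m³.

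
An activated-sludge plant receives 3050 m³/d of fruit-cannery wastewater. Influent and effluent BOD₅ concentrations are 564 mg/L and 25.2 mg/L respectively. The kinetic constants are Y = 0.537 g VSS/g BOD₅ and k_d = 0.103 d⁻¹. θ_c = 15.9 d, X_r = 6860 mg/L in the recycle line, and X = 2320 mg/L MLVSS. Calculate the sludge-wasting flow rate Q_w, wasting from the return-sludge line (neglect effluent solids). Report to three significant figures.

Steady-state biomass mass balance: V·X·(1 + k_d·θ_c) = Y·Q·(S₀ − S)·θ_c, so V = 0.537 × 3050 × (564 − 25.2) × 15.9 / [2320 × (1 + 0.103 × 15.9)] = 1.4×10^7 / 6119 = 2293 m³.
Q_w = (V·X)/(θ_c X_r) = 2293 × 2320 / (15.9 × 6860) = 48.77 m³/d.

Q_w ≈ 48.8 m³/d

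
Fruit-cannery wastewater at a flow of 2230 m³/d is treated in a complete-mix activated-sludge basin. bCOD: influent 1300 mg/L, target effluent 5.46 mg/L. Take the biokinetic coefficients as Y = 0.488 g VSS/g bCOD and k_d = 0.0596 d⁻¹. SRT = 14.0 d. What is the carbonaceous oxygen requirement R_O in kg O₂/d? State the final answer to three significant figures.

Correct the yield for decay: Y_obs = Y/(1 + k_d θ_c) = 0.488 / (1 + 0.0596 × 14.0) = 0.488 / 1.834 = 0.2660.
Q·(S₀ − S) = 2230 × (1300 − 5.46) × 10⁻³ = 2887 kg/d removed.
P_X = Y_obs·Q·(S₀ − S) = 0.2660 × 2887 = 768.0 kg VSS/d.
Carbonaceous O₂ demand = substrate oxidised − cell-mass equivalent = 2887 − 1.42 × 768.0 = 1796 kg O₂/d.

R_O ≈ 1800 kg O₂/d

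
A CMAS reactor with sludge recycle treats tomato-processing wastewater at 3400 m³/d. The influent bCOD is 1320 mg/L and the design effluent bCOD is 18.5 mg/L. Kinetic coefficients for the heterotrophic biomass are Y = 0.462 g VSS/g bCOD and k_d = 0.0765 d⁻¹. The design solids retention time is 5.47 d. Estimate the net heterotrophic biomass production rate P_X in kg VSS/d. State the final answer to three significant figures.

The observed yield is Y_obs = Y/(1 + k_d·θ_c) = 0.462 / (1 + 0.0765 × 5.47) = 0.462 / 1.418 = 0.3257 g VSS per g bCOD removed.
Mass of bCOD removed per day: Q(S₀ − S) = 3400 × 1302 g/m³ = 4425 kg/d.
Biomass produced: P_X = Y_obs·Q·ΔS = 0.3257 × 4425 ≈ 1441 kg VSS/d.

P_X ≈ 1440 kg VSS/d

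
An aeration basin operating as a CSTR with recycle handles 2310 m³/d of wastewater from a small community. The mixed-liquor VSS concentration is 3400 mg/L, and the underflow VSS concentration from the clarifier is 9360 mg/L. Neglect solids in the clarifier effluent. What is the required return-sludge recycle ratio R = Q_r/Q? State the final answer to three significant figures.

R = Q_r/Q = X/(X_r − X) = 3400 / (9360 − 3400) = 0.5705.

R ≈ 0.570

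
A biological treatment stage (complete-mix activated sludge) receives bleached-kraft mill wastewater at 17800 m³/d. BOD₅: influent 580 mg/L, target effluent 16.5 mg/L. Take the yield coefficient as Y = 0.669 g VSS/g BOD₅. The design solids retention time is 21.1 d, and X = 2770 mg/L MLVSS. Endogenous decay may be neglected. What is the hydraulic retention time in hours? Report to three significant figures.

τ ≈ 68.9 h

With k_d = 0 the design equation reduces to V = Y Q (S₀−S) θ_c / X = 0.669 × 17800 × (580 − 16.5) × 21.1 / 2770 = 51114 m³.
Hydraulic retention time τ = V/Q = 51114 / 17800 = 2.872 d = 68.92 h.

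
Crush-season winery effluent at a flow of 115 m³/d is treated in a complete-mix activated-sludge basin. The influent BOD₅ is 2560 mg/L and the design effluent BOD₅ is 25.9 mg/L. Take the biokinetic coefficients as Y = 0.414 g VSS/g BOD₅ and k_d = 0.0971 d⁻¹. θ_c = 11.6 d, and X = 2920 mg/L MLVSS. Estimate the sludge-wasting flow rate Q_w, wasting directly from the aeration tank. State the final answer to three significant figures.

From the SRT design equation V = Y Q (S₀−S) θ_c / [X (1 + k_d θ_c)] = 0.414 × 115 × (2560 − 25.9) × 11.6 / [2920 × (1 + 0.0971 × 11.6)] = 1.4×10^6 / 6209 = 225.4 m³.
For wasting at MLVSS concentration, Q_w = V/θ_c = 225.4/11.6 = 19.43 m³/d.

Q_w ≈ 19.4 m³/d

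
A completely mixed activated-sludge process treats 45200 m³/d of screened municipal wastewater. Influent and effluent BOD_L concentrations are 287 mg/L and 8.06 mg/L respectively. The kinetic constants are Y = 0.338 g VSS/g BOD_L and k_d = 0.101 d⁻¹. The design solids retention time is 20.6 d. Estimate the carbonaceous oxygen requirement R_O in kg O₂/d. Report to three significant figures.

Correct the yield for decay: Y_obs = Y/(1 + k_d θ_c) = 0.338 / (1 + 0.101 × 20.6) = 0.338 / 3.081 = 0.1097.
ΔS = 287 − 8.06 = 278.9 mg/L, so the substrate removal rate is 45200 × 278.9/1000 = 12608 kg BOD_L/d.
P_X = Y_obs·Q·(S₀ − S) = 0.1097 × 12608 = 1383 kg VSS/d.
Carbonaceous O₂ demand = substrate oxidised − cell-mass equivalent = 12608 − 1.42 × 1383 = 10644 kg O₂/d.

R_O ≈ 10600 kg O₂/d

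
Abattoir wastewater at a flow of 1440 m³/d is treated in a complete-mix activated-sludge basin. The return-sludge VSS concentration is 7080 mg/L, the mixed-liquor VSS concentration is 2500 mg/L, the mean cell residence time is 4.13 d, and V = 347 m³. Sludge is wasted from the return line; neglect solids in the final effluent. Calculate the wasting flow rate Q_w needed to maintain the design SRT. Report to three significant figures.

θ_c = V·X/(Q_w·X_r) when wasting from the recycle, so Q_w = V·X/(θ_c·X_r) = 347.0 × 2500 / (4.13 × 7080) = 29.67 m³/d.

Q_w ≈ 29.7 m³/d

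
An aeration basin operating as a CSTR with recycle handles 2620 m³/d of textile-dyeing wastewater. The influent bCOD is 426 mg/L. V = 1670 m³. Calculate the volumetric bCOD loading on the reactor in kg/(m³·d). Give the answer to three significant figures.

L_v = Q S₀ / V = 2620 × 426 × 10⁻³ / 1670 = 0.6683 kg/(m³·d).

L_v ≈ 0.668 kg bCOD/(m³·d)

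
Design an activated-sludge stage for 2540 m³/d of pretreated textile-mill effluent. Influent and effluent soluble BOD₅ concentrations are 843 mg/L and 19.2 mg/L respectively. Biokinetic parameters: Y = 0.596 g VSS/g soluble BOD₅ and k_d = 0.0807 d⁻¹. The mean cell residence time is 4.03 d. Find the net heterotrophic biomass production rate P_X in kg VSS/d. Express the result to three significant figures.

The observed yield is Y_obs = Y/(1 + k_d·θ_c) = 0.596 / (1 + 0.0807 × 4.03) = 0.596 / 1.325 = 0.4497 g VSS per g soluble BOD₅ removed.
ΔS = 843 − 19.2 = 823.8 mg/L, so the substrate removal rate is 2540 × 823.8/1000 = 2092 kg soluble BOD₅/d.
Biomass produced: P_X = Y_obs·Q·ΔS = 0.4497 × 2092 ≈ 941.1 kg VSS/d.

P_X ≈ 941 kg VSS/d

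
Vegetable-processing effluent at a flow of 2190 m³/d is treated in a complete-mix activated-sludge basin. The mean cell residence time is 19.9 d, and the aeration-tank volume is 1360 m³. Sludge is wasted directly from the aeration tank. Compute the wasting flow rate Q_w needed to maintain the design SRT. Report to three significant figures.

For wasting at MLVSS concentration, Q_w = V/θ_c = 1360/19.9 = 68.34 m³/d.

Q_w ≈ 68.3 m³/d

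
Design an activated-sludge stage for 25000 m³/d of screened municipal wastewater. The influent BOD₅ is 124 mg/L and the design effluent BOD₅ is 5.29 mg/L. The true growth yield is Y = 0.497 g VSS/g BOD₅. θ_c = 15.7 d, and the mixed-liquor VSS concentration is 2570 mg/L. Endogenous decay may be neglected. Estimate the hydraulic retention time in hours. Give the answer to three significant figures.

τ ≈ 8.65 h

With k_d = 0 the design equation reduces to V = Y Q (S₀−S) θ_c / X = 0.497 × 25000 × (124 − 5.29) × 15.7 / 2570 = 9011 m³.
τ = V/Q = 9011/25000 = 0.3604 d, or 8.650 h.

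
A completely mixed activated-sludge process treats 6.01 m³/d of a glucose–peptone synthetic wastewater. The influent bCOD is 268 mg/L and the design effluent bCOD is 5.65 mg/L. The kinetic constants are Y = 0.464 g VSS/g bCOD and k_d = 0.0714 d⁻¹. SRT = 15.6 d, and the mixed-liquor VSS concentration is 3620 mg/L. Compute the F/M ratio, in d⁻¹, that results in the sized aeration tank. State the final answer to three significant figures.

Steady-state biomass mass balance: V·X·(1 + k_d·θ_c) = Y·Q·(S₀ − S)·θ_c, so V = 0.464 × 6.01 × (268 − 5.65) × 15.6 / [3620 × (1 + 0.0714 × 15.6)] = 1.14×10^4 / 7652 = 1.491 m³.
F/M = applied load / biomass = Q·S₀/(V·X) = 6.01 × 268 / (1.491 × 3620) = 0.2983 d⁻¹.

F/M ≈ 0.298 d⁻¹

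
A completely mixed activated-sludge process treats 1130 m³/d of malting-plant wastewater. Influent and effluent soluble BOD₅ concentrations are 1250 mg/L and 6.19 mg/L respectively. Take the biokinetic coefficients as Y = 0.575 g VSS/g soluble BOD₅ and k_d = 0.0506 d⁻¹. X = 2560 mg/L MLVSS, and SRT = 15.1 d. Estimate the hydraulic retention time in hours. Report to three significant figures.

From the SRT design equation V = Y Q (S₀−S) θ_c / [X (1 + k_d θ_c)] = 0.575 × 1130 × (1250 − 6.19) × 15.1 / [2560 × (1 + 0.0506 × 15.1)] = 1.22×10^7 / 4516 = 2702 m³.
τ = V/Q = 2702/1130 = 2.391 d, or 57.39 h.

τ ≈ 57.4 h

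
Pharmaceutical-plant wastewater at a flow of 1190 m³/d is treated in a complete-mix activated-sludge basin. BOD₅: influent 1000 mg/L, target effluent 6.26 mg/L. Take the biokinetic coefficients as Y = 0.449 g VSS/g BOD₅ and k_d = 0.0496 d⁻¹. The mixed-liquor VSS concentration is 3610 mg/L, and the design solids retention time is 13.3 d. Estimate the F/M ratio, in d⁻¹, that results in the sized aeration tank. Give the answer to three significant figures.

F/M ≈ 0.280 d⁻¹

From the SRT design equation V = Y Q (S₀−S) θ_c / [X (1 + k_d θ_c)] = 0.449 × 1190 × (1000 − 6.26) × 13.3 / [3610 × (1 + 0.0496 × 13.3)] = 7.06×10^6 / 5991 = 1179 m³.
F/M = Q·S₀ / (V·X) = 1190 × 1000 / (1179 × 3610) = 0.2797 g BOD₅·(g VSS·d)⁻¹.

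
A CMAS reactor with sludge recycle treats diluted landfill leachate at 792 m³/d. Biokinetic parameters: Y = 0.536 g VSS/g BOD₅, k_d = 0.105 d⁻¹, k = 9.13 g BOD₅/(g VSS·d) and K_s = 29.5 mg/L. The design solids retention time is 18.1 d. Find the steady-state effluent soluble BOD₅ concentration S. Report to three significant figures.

For a completely mixed reactor with recycle the Lawrence–McCarty relation gives S = K_s·(1 + k_d·θ_c) / [θ_c·(Y·k − k_d) − 1] = 29.5 × (1 + 0.105 × 18.1) / [18.1 × (0.536 × 9.13 − 0.105) − 1] = 85.56 / 85.68 = 0.9987 mg/L.

S ≈ 0.999 mg/L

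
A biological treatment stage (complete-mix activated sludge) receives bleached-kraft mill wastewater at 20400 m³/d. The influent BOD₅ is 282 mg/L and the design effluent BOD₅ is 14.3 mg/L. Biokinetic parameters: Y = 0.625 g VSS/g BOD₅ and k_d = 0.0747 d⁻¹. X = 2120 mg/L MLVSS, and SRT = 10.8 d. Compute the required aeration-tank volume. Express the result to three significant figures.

Rearranging the biomass balance for a CMAS with decay, V = Y·Q·ΔS·θ_c / [X·(1+k_d θ_c)] = 0.625 × 20400 × (282 − 14.3) × 10.8 / [2120 × (1 + 0.0747 × 10.8)] = 3.69×10^7 / 3830 = 9624 m³.

V ≈ 9620 m³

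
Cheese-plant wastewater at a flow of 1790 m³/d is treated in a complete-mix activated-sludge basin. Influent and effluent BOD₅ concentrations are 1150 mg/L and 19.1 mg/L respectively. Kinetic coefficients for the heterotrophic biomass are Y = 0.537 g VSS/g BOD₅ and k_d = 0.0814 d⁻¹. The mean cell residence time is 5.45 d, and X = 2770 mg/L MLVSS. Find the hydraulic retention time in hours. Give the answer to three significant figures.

τ ≈ 19.9 h

From the SRT design equation V = Y Q (S₀−S) θ_c / [X (1 + k_d θ_c)] = 0.537 × 1790 × (1150 − 19.1) × 5.45 / [2770 × (1 + 0.0814 × 5.45)] = 5.92×10^6 / 3999 = 1482 m³.
τ = V/Q = 1482/1790 = 0.8277 d, or 19.86 h.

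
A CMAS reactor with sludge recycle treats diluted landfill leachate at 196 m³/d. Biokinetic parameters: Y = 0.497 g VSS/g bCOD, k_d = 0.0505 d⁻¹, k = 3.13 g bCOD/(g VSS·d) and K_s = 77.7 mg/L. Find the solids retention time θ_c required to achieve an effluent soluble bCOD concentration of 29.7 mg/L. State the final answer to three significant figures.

Specific growth rate at S = 29.7 mg/L: μ = YkS/(K_s+S) = 0.497·3.13·29.7/(77.7+29.7) = 0.4302 d⁻¹.
Then 1/θ_c = μ − k_d = 0.4302 − 0.0505 = 0.3797 d⁻¹, giving θ_c = 2.634 d.

θ_c ≈ 2.63 d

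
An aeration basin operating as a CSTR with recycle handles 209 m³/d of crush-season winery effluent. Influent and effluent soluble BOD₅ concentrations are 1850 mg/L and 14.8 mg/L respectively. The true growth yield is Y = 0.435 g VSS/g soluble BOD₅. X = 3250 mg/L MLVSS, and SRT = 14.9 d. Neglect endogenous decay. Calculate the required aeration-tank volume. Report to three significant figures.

V ≈ 765 m³

With k_d = 0 the design equation reduces to V = Y Q (S₀−S) θ_c / X = 0.435 × 209 × (1850 − 14.8) × 14.9 / 3250 = 764.9 m³.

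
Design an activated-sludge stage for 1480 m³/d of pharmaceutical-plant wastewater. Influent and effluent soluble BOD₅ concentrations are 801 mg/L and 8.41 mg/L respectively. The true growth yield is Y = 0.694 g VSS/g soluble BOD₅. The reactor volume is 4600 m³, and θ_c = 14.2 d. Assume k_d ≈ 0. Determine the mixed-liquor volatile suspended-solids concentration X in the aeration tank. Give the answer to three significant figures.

X ≈ 2510 mg/L

From V·X = Y·Q·(S₀ − S)·θ_c (decay neglected): X = 0.694 × 1480 × (801 − 8.41) × 14.2 / 4600 = 2513 mg/L.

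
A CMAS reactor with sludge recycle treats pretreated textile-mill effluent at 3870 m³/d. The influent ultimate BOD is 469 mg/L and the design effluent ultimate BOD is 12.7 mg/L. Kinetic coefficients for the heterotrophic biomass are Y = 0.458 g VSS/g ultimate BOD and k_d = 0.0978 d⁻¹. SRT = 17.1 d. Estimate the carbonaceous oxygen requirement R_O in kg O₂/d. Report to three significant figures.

R_O ≈ 1340 kg O₂/d

Y_obs = Y / (1 + k_d θ_c) = 0.458 / (1 + 0.0978 × 17.1) = 0.458 / 2.672 = 0.1714.
Substrate removed = Q·(S₀ − S) = 3870 m³/d × (469 − 12.7) g/m³ = 1.77×10^6 g/d = 1766 kg/d.
Net sludge production P_X = 0.1714 × 1766 = 302.6 kg VSS/d.
Carbonaceous O₂ demand = substrate oxidised − cell-mass equivalent = 1766 − 1.42 × 302.6 = 1336 kg O₂/d.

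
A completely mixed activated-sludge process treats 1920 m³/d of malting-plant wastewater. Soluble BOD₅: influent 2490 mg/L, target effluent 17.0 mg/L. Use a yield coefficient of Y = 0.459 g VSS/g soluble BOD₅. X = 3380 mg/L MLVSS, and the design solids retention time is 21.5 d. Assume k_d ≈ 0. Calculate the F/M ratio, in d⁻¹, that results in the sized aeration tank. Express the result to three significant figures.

V·X = Y·Q·ΔS·θ_c gives V = 0.459 × 1920 × (2490 − 17.0) × 21.5 / 3380 = 13863 m³.
F/M = applied load / biomass = Q·S₀/(V·X) = 1920 × 2490 / (13863 × 3380) = 0.1020 d⁻¹.

F/M ≈ 0.102 d⁻¹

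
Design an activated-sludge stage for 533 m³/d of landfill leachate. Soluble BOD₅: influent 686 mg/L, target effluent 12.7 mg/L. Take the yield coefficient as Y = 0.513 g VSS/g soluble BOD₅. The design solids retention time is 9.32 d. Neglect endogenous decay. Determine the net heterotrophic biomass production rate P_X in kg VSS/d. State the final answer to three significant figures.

P_X ≈ 184 kg VSS/d

Since k_d ≈ 0, Y_obs = Y = 0.513 g VSS/g soluble BOD₅.
Substrate removed = Q·(S₀ − S) = 533 m³/d × (686 − 12.7) g/m³ = 3.59×10^5 g/d = 358.9 kg/d.
So the net sludge growth is P_X = 0.5130 × 358.9 = 184.1 kg VSS/d.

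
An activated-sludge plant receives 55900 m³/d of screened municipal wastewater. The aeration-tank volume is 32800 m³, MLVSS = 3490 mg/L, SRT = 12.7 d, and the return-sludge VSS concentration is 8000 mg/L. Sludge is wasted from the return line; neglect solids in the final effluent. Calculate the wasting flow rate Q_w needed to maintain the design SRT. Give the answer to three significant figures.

θ_c = V·X/(Q_w·X_r) when wasting from the recycle, so Q_w = V·X/(θ_c·X_r) = 32800 × 3490 / (12.7 × 8000) = 1127 m³/d.

Q_w ≈ 1130 m³/d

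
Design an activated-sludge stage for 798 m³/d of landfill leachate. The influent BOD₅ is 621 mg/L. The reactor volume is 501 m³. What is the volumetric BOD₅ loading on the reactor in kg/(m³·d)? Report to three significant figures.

Volumetric loading L_v = Q·S₀ / V = 798 × 621 g/m³ / 501.0 m³ = 989.1 g/(m³·d) = 0.9891 kg BOD₅/(m³·d).

L_v ≈ 0.989 kg BOD₅/(m³·d)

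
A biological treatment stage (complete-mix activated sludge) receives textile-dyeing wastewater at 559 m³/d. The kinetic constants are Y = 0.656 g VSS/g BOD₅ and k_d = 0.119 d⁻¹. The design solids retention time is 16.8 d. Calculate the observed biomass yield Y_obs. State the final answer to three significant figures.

Correct the yield for decay: Y_obs = Y/(1 + k_d θ_c) = 0.656 / (1 + 0.119 × 16.8) = 0.656 / 2.999 = 0.2187.

Y_obs ≈ 0.219 g VSS/g BOD₅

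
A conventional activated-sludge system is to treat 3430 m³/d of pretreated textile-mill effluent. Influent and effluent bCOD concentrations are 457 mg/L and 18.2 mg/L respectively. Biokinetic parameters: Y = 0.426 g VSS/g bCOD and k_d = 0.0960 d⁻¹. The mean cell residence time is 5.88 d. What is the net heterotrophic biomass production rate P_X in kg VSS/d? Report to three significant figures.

The observed yield is Y_obs = Y/(1 + k_d·θ_c) = 0.426 / (1 + 0.0960 × 5.88) = 0.426 / 1.564 = 0.2723 g VSS per g bCOD removed.
Q·(S₀ − S) = 3430 × (457 − 18.2) × 10⁻³ = 1505 kg/d removed.
So the net sludge growth is P_X = 0.2723 × 1505 = 409.8 kg VSS/d.

P_X ≈ 410 kg VSS/d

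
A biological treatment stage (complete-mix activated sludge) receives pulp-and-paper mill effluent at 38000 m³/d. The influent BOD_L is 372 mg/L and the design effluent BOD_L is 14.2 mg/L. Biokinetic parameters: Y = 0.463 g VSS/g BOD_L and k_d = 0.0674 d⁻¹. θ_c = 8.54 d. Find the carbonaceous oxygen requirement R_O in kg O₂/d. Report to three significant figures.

R_O ≈ 7920 kg O₂/d

The observed yield is Y_obs = Y/(1 + k_d·θ_c) = 0.463 / (1 + 0.0674 × 8.54) = 0.463 / 1.576 = 0.2939 g VSS per g BOD_L removed.
Substrate removed = Q·(S₀ − S) = 38000 m³/d × (372 − 14.2) g/m³ = 1.36×10^7 g/d = 13596 kg/d.
P_X = Y_obs·Q·(S₀ − S) = 0.2939 × 13596 = 3995 kg VSS/d.
Carbonaceous O₂ demand = substrate oxidised − cell-mass equivalent = 13596 − 1.42 × 3995 = 7923 kg O₂/d.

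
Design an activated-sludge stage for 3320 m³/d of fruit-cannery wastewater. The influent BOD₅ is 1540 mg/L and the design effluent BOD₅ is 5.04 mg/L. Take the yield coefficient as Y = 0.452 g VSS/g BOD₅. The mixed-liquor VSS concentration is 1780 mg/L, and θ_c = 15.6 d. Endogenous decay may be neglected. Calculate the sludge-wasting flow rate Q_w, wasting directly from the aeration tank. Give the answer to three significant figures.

Biomass mass balance (decay neglected): V·X = Y·Q·(S₀ − S)·θ_c, so V = 0.452 × 3320 × (1540 − 5.04) × 15.6 / 1780 = 20187 m³.
With mixed-liquor wasting, θ_c = V/Q_w, so Q_w = V/θ_c = 20187/15.6 = 1294 m³/d.

Q_w ≈ 1290 m³/d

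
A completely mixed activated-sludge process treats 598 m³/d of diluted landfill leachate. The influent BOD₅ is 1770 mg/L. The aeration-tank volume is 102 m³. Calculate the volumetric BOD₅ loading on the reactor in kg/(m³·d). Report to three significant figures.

Applied BOD₅ load per unit volume = Q·S₀/V = (598 × 1770/1000)/102.0 = 10.38 kg BOD₅·m⁻³·d⁻¹.

L_v ≈ 10.4 kg BOD₅/(m³·d)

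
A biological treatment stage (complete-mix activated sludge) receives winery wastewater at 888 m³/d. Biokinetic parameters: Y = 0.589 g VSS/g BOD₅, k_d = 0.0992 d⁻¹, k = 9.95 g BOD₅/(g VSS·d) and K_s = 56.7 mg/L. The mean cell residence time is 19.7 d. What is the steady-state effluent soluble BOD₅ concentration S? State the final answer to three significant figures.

Effluent substrate depends only on kinetics and SRT: S = K_s(1 + k_d θ_c) / [θ_c(Yk − k_d) − 1] = 56.7 × (1 + 0.0992 × 19.7) / [19.7 × (0.589 × 9.95 − 0.0992) − 1] = 167.5 / 112.5 = 1.489 mg/L.

S ≈ 1.49 mg/L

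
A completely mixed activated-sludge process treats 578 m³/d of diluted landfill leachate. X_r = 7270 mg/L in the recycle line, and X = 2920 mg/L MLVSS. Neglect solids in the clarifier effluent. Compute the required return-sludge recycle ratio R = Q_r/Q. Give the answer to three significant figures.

Solids balance on the clarifier gives (1+R)X = R·X_r, so R = X/(X_r − X) = 2920 / (7270 − 2920) = 0.6713.

R ≈ 0.671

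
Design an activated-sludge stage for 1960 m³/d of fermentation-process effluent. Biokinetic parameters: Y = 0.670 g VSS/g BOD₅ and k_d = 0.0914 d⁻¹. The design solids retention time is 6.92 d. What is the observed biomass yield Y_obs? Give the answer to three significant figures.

Y_obs ≈ 0.410 g VSS/g BOD₅

The observed yield is Y_obs = Y/(1 + k_d·θ_c) = 0.670 / (1 + 0.0914 × 6.92) = 0.670 / 1.632 = 0.4104 g VSS per g BOD₅ removed.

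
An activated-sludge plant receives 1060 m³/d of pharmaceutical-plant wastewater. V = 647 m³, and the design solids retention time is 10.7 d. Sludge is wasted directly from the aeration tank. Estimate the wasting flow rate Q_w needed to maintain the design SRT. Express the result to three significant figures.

Q_w ≈ 60.5 m³/d

For wasting at MLVSS concentration, Q_w = V/θ_c = 647.0/10.7 = 60.47 m³/d.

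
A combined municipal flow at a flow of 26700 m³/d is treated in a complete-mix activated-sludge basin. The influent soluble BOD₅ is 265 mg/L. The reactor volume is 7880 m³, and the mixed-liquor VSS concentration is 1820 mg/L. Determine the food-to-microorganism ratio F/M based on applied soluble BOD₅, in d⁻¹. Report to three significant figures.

F/M = applied load / biomass = Q·S₀/(V·X) = 26700 × 265 / (7880 × 1820) = 0.4934 d⁻¹.

F/M ≈ 0.493 d⁻¹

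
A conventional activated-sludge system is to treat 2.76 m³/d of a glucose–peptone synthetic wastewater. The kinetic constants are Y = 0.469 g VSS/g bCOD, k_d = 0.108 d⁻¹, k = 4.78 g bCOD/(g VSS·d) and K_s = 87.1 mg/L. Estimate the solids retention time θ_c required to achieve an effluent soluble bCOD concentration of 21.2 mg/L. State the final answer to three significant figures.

From 1/θ_c = Y·k·S/(K_s + S) − k_d: Y·k·S/(K_s+S) = 0.469 × 4.78 × 21.2 / (87.1 + 21.2) = 0.4388 d⁻¹.
1/θ_c = 0.4388 − 0.108 = 0.3308 d⁻¹, so θ_c = 3.023 d.

θ_c ≈ 3.02 d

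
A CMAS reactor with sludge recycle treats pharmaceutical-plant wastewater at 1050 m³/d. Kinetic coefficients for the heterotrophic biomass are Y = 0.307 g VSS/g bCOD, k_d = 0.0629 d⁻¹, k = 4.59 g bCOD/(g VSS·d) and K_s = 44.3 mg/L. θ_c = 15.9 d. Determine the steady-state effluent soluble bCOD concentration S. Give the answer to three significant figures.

S ≈ 4.34 mg/L

From the Monod/SRT balance for a CMAS, S = K_s·(1+k_d θ_c)/[θ_c·(Y k − k_d) − 1] = 44.3 × (1 + 0.0629 × 15.9) / [15.9 × (0.307 × 4.59 − 0.0629) − 1] = 88.60 / 20.41 = 4.342 mg/L.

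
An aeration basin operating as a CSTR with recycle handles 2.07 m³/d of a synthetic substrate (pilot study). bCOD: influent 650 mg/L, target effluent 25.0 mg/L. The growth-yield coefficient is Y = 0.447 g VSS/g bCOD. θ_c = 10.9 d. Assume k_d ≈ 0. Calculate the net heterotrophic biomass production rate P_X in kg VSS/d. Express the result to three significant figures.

No decay correction is needed, so Y_obs = Y = 0.447.
ΔS = 650 − 25.0 = 625.0 mg/L, so the substrate removal rate is 2.07 × 625.0/1000 = 1.294 kg bCOD/d.
Biomass produced: P_X = Y_obs·Q·ΔS = 0.4470 × 1.294 ≈ 0.5783 kg VSS/d.

P_X ≈ 0.578 kg VSS/d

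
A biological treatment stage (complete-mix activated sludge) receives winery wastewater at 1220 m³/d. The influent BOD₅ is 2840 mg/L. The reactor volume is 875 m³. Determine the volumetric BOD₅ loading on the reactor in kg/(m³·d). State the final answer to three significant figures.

L_v ≈ 3.96 kg BOD₅/(m³·d)

L_v = Q S₀ / V = 1220 × 2840 × 10⁻³ / 875.0 = 3.960 kg/(m³·d).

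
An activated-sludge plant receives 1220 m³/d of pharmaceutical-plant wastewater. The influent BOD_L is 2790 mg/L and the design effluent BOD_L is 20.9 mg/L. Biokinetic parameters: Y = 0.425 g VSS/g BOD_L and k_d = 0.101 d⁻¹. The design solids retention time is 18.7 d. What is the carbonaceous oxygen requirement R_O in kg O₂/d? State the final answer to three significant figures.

The observed yield is Y_obs = Y/(1 + k_d·θ_c) = 0.425 / (1 + 0.101 × 18.7) = 0.425 / 2.889 = 0.1471 g VSS per g BOD_L removed.
Substrate removed = Q·(S₀ − S) = 1220 m³/d × (2790 − 20.9) g/m³ = 3.38×10^6 g/d = 3378 kg/d.
Biomass synthesised: P_X = Y_obs × 3378 = 497.0 kg VSS/d.
R_O = Q·ΔS − 1.42 P_X = 3378 − 705.8 = 2673 kg O₂/d.

R_O ≈ 2670 kg O₂/d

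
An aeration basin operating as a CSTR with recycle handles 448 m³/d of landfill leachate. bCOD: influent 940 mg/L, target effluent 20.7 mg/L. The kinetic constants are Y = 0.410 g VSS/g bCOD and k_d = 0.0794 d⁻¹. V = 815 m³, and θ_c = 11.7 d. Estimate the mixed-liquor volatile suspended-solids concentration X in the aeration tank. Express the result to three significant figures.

Solving the biomass balance for X: X = Y Q (S₀−S) θ_c / [V (1+k_d θ_c)] = 0.410 × 448 × (940 − 20.7) × 11.7 / [815 × (1 + 0.0794 × 11.7)] = 1257 mg/L.

X ≈ 1260 mg/L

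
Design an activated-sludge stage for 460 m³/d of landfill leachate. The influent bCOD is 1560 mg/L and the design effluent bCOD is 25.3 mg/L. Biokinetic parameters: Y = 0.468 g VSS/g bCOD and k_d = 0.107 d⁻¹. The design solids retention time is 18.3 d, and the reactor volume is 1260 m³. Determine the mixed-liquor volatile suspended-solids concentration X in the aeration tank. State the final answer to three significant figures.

From V·X·(1 + k_d·θ_c) = Y·Q·(S₀ − S)·θ_c: X = 0.468 × 460 × (1560 − 25.3) × 18.3 / [1260 × (1 + 0.107 × 18.3)] = 1622 mg/L.

X ≈ 1620 mg/L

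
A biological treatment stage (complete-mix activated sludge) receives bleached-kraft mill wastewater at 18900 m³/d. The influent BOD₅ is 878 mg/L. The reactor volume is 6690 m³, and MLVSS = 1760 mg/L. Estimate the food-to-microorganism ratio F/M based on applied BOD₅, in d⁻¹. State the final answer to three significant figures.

F/M ≈ 1.41 d⁻¹

Food-to-microorganism ratio F/M = Q S₀ / (V X) = 18900 × 878 / (6690 × 1760) = 1.409 d⁻¹.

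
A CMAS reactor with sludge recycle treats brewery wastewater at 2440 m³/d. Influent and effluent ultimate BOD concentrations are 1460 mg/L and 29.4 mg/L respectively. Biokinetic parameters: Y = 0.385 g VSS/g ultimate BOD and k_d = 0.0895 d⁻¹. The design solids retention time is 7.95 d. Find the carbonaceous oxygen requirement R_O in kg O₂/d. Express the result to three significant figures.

R_O ≈ 2380 kg O₂/d

Observed yield with endogenous decay: Y_obs = Y / (1 + k_d·θ_c) = 0.385 / (1 + 0.0895 × 7.95) = 0.385 / 1.712 = 0.2249 g VSS/g ultimate BOD.
ΔS = 1460 − 29.4 = 1431 mg/L, so the substrate removal rate is 2440 × 1431/1000 = 3491 kg ultimate BOD/d.
Net sludge production P_X = 0.2249 × 3491 = 785.2 kg VSS/d.
R_O = Q·(S₀ − S) − 1.42·P_X = 3491 − 1.42 × 785.2 = 2376 kg O₂/d.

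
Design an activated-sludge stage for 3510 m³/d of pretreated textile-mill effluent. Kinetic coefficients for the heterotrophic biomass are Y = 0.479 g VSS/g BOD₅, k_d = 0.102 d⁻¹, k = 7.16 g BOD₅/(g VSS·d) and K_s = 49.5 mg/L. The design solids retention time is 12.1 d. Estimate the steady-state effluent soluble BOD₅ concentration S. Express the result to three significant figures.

For a completely mixed reactor with recycle the Lawrence–McCarty relation gives S = K_s·(1 + k_d·θ_c) / [θ_c·(Y·k − k_d) − 1] = 49.5 × (1 + 0.102 × 12.1) / [12.1 × (0.479 × 7.16 − 0.102) − 1] = 110.6 / 39.26 = 2.817 mg/L.

S ≈ 2.82 mg/L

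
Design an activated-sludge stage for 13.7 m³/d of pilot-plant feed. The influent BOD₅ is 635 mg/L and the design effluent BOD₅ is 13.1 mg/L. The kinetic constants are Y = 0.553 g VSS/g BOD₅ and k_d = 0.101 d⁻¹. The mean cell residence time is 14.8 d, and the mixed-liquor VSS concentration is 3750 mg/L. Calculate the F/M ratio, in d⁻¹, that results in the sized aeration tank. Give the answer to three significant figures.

Rearranging the biomass balance for a CMAS with decay, V = Y·Q·ΔS·θ_c / [X·(1+k_d θ_c)] = 0.553 × 13.7 × (635 − 13.1) × 14.8 / [3750 × (1 + 0.101 × 14.8)] = 6.97×10^4 / 9356 = 7.454 m³.
F/M = applied load / biomass = Q·S₀/(V·X) = 13.7 × 635 / (7.454 × 3750) = 0.3112 d⁻¹.

F/M ≈ 0.311 d⁻¹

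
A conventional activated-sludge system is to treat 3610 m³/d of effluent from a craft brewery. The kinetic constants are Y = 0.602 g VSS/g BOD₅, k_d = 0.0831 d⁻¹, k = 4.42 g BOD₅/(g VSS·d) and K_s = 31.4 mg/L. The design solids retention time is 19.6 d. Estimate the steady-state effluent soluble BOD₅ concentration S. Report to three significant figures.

From the Monod/SRT balance for a CMAS, S = K_s·(1+k_d θ_c)/[θ_c·(Y k − k_d) − 1] = 31.4 × (1 + 0.0831 × 19.6) / [19.6 × (0.602 × 4.42 − 0.0831) − 1] = 82.54 / 49.52 = 1.667 mg/L.

S ≈ 1.67 mg/L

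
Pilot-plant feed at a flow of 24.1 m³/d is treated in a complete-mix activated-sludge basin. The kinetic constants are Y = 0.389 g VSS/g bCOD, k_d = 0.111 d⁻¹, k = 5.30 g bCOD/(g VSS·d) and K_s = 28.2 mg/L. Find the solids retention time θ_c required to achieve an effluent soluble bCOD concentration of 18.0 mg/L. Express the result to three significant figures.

θ_c ≈ 1.44 d

At the target effluent, Y k S/(K_s+S) = 0.389×5.30×18.0/46.20 = 0.8033 d⁻¹.
θ_c = 1/(μ − k_d) = 1/(0.8033 − 0.111) = 1/0.6923 = 1.445 d.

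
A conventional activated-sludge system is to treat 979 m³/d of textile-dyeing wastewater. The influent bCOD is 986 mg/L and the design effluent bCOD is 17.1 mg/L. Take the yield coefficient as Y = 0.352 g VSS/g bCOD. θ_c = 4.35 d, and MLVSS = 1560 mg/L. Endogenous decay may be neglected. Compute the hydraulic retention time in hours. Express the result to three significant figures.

τ ≈ 22.8 h

With k_d = 0 the design equation reduces to V = Y Q (S₀−S) θ_c / X = 0.352 × 979 × (986 − 17.1) × 4.35 / 1560 = 931.0 m³.
Hydraulic retention time τ = V/Q = 931.0 / 979 = 0.9510 d = 22.82 h.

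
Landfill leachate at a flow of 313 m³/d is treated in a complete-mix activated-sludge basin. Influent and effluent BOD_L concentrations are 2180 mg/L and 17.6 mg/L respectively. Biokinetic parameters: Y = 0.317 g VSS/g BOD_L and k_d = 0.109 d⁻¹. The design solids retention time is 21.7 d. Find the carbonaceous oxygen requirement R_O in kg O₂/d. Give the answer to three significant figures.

R_O ≈ 586 kg O₂/d

The observed yield is Y_obs = Y/(1 + k_d·θ_c) = 0.317 / (1 + 0.109 × 21.7) = 0.317 / 3.365 = 0.09420 g VSS per g BOD_L removed.
Substrate removed = Q·(S₀ − S) = 313 m³/d × (2180 − 17.6) g/m³ = 6.77×10^5 g/d = 676.8 kg/d.
Biomass synthesised: P_X = Y_obs × 676.8 = 63.76 kg VSS/d.
Carbonaceous O₂ demand = substrate oxidised − cell-mass equivalent = 676.8 − 1.42 × 63.76 = 586.3 kg O₂/d.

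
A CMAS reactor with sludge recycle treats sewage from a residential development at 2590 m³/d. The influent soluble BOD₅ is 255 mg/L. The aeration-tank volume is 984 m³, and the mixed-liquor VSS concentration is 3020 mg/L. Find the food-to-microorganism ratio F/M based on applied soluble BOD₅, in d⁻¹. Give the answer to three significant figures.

F/M ≈ 0.222 d⁻¹

F/M = Q·S₀ / (V·X) = 2590 × 255 / (984.0 × 3020) = 0.2222 g soluble BOD₅·(g VSS·d)⁻¹.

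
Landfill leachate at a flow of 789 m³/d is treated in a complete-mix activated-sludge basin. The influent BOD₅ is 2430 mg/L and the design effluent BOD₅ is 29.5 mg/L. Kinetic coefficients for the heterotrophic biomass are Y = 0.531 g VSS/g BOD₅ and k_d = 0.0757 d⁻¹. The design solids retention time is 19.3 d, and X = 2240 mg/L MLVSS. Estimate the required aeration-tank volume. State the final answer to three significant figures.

From the SRT design equation V = Y Q (S₀−S) θ_c / [X (1 + k_d θ_c)] = 0.531 × 789 × (2430 − 29.5) × 19.3 / [2240 × (1 + 0.0757 × 19.3)] = 1.94×10^7 / 5513 = 3521 m³.

V ≈ 3520 m³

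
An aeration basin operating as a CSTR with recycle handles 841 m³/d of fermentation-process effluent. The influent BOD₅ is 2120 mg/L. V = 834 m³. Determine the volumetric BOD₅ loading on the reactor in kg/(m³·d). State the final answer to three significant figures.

Applied BOD₅ load per unit volume = Q·S₀/V = (841 × 2120/1000)/834.0 = 2.138 kg BOD₅·m⁻³·d⁻¹.

L_v ≈ 2.14 kg BOD₅/(m³·d)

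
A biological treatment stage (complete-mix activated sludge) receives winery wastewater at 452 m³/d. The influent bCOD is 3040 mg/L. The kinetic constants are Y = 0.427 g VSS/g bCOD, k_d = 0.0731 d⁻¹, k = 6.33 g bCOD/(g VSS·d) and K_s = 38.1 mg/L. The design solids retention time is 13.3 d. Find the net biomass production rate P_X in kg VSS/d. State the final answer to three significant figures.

Effluent substrate depends only on kinetics and SRT: S = K_s(1 + k_d θ_c) / [θ_c(Yk − k_d) − 1] = 38.1 × (1 + 0.0731 × 13.3) / [13.3 × (0.427 × 6.33 − 0.0731) − 1] = 75.14 / 33.98 = 2.212 mg/L.
Correct the yield for decay: Y_obs = Y/(1 + k_d θ_c) = 0.427 / (1 + 0.0731 × 13.3) = 0.427 / 1.972 = 0.2165.
ΔS = 3040 − 2.21 = 3038 mg/L, so the substrate removal rate is 452 × 3038/1000 = 1373 kg bCOD/d.
Net biomass production P_X = Y_obs × Q·(S₀ − S) = 0.2165 × 1373 = 297.3 kg VSS/d.

P_X ≈ 297 kg VSS/d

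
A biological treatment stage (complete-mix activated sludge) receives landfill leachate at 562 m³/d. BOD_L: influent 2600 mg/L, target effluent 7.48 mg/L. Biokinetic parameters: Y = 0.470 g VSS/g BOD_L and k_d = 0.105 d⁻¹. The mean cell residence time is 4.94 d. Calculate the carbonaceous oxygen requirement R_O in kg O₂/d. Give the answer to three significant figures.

R_O ≈ 817 kg O₂/d

Correct the yield for decay: Y_obs = Y/(1 + k_d θ_c) = 0.470 / (1 + 0.105 × 4.94) = 0.470 / 1.519 = 0.3095.
ΔS = 2600 − 7.48 = 2593 mg/L, so the substrate removal rate is 562 × 2593/1000 = 1457 kg BOD_L/d.
Net sludge production P_X = 0.3095 × 1457 = 450.9 kg VSS/d.
R_O = Q·ΔS − 1.42 P_X = 1457 − 640.3 = 816.7 kg O₂/d.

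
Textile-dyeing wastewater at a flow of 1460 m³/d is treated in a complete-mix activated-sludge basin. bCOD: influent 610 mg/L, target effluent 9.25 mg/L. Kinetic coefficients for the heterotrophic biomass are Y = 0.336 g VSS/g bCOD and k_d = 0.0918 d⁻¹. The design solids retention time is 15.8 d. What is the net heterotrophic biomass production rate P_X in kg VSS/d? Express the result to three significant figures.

P_X ≈ 120 kg VSS/d

Y_obs = Y / (1 + k_d θ_c) = 0.336 / (1 + 0.0918 × 15.8) = 0.336 / 2.450 = 0.1371.
Substrate removed = Q·(S₀ − S) = 1460 m³/d × (610 − 9.25) g/m³ = 8.77×10^5 g/d = 877.1 kg/d.
Net biomass production P_X = Y_obs × Q·(S₀ − S) = 0.1371 × 877.1 = 120.3 kg VSS/d.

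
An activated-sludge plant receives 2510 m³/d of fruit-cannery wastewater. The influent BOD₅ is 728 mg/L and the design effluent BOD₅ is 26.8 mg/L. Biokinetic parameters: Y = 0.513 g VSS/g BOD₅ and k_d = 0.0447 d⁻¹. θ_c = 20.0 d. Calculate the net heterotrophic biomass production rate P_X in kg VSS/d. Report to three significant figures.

Y_obs = Y / (1 + k_d θ_c) = 0.513 / (1 + 0.0447 × 20.0) = 0.513 / 1.894 = 0.2709.
Mass of BOD₅ removed per day: Q(S₀ − S) = 2510 × 701.2 g/m³ = 1760 kg/d.
Net biomass production P_X = Y_obs × Q·(S₀ − S) = 0.2709 × 1760 = 476.7 kg VSS/d.

P_X ≈ 477 kg VSS/d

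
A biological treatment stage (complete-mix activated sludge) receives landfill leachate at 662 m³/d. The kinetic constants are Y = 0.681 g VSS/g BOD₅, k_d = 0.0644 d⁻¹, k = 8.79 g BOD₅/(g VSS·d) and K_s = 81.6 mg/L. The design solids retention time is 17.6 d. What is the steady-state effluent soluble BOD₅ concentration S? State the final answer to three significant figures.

From the Monod/SRT balance for a CMAS, S = K_s·(1+k_d θ_c)/[θ_c·(Y k − k_d) − 1] = 81.6 × (1 + 0.0644 × 17.6) / [17.6 × (0.681 × 8.79 − 0.0644) − 1] = 174.1 / 103.2 = 1.687 mg/L.

S ≈ 1.69 mg/L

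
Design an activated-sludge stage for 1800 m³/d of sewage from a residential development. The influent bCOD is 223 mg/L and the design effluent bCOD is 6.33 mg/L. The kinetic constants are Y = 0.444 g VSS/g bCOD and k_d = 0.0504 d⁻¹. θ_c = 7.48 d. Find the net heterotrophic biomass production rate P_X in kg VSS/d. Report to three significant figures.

Y_obs = Y / (1 + k_d θ_c) = 0.444 / (1 + 0.0504 × 7.48) = 0.444 / 1.377 = 0.3224.
Q·(S₀ − S) = 1800 × (223 − 6.33) × 10⁻³ = 390.0 kg/d removed.
P_X = Y_obs · Q(S₀ − S) = 0.3224 × 390.0 = 125.8 kg VSS/d.

P_X ≈ 126 kg VSS/d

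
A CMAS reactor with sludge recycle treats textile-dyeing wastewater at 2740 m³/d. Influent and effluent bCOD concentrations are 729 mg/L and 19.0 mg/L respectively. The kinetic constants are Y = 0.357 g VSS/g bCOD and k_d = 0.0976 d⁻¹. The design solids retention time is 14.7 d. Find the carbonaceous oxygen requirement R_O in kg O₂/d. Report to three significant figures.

R_O ≈ 1540 kg O₂/d

Correct the yield for decay: Y_obs = Y/(1 + k_d θ_c) = 0.357 / (1 + 0.0976 × 14.7) = 0.357 / 2.435 = 0.1466.
Mass of bCOD removed per day: Q(S₀ − S) = 2740 × 710.0 g/m³ = 1945 kg/d.
P_X = Y_obs·Q·(S₀ − S) = 0.1466 × 1945 = 285.3 kg VSS/d.
Carbonaceous O₂ demand = substrate oxidised − cell-mass equivalent = 1945 − 1.42 × 285.3 = 1540 kg O₂/d.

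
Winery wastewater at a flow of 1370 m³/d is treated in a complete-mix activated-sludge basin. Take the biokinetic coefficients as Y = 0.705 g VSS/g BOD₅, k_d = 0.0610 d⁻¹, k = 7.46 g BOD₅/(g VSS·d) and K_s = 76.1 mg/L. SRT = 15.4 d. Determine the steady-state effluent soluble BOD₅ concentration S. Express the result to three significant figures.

Effluent substrate depends only on kinetics and SRT: S = K_s(1 + k_d θ_c) / [θ_c(Yk − k_d) − 1] = 76.1 × (1 + 0.0610 × 15.4) / [15.4 × (0.705 × 7.46 − 0.0610) − 1] = 147.6 / 79.05 = 1.867 mg/L.

S ≈ 1.87 mg/L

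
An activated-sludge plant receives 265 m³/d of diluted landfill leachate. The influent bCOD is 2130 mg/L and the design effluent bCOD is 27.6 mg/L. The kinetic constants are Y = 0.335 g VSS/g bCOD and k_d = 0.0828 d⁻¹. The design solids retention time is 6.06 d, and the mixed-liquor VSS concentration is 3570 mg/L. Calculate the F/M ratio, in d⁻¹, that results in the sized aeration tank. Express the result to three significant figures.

F/M ≈ 0.749 d⁻¹

Steady-state biomass mass balance: V·X·(1 + k_d·θ_c) = Y·Q·(S₀ − S)·θ_c, so V = 0.335 × 265 × (2130 − 27.6) × 6.06 / [3570 × (1 + 0.0828 × 6.06)] = 1.13×10^6 / 5361 = 211.0 m³.
Food-to-microorganism ratio F/M = Q S₀ / (V X) = 265 × 2130 / (211.0 × 3570) = 0.7495 d⁻¹.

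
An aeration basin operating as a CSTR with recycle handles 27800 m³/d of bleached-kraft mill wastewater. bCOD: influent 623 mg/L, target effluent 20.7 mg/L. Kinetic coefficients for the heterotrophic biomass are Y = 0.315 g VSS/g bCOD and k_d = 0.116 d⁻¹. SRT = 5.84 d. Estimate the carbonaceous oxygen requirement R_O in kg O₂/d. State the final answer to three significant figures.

R_O ≈ 12300 kg O₂/d

Correct the yield for decay: Y_obs = Y/(1 + k_d θ_c) = 0.315 / (1 + 0.116 × 5.84) = 0.315 / 1.677 = 0.1878.
Mass of bCOD removed per day: Q(S₀ − S) = 27800 × 602.3 g/m³ = 16744 kg/d.
Biomass synthesised: P_X = Y_obs × 16744 = 3144 kg VSS/d.
R_O = Q·(S₀ − S) − 1.42·P_X = 16744 − 1.42 × 3144 = 12279 kg O₂/d.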